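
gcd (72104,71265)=1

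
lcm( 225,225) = 225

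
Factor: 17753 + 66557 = 84310 = 2^1 * 5^1*8431^1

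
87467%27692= 4391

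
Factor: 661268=2^2*165317^1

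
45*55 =2475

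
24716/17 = 1453+15/17 = 1453.88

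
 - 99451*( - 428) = 42565028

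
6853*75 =513975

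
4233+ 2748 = 6981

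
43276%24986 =18290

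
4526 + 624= 5150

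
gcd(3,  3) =3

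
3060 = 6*510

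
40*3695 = 147800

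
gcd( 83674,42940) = 2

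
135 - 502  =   - 367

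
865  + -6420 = -5555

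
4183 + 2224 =6407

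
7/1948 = 7/1948 = 0.00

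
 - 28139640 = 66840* ( - 421)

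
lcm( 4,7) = 28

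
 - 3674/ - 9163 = 334/833 = 0.40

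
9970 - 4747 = 5223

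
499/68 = 499/68 = 7.34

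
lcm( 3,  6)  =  6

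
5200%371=6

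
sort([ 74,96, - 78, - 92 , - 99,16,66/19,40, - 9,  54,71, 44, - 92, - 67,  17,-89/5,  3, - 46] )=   [ - 99,-92,-92, - 78, - 67, - 46, - 89/5, - 9, 3, 66/19,16,17,40, 44, 54, 71 , 74,96 ] 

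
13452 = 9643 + 3809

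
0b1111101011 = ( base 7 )2632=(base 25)1F3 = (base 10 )1003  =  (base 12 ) 6B7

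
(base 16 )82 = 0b10000010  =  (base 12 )aa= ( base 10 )130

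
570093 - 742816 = -172723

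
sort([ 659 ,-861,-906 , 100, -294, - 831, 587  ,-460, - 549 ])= [- 906 ,  -  861, - 831, - 549, - 460,  -  294,100,587,659 ]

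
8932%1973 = 1040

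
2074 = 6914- 4840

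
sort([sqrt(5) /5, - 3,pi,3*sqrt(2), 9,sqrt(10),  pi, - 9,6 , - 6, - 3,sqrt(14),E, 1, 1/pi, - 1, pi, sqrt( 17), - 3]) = [ - 9, - 6, - 3, - 3, - 3,-1, 1/pi,sqrt(5 ) /5,1, E,  pi,pi,pi , sqrt(10 ), sqrt(14),sqrt(17),3*sqrt( 2 ),6,9 ]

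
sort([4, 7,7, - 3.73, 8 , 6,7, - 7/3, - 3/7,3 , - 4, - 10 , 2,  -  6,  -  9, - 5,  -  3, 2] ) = [- 10 ,  -  9, - 6,  -  5,-4, -3.73,  -  3, - 7/3, - 3/7,2,2,  3,4, 6,  7,7, 7, 8]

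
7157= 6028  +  1129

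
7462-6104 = 1358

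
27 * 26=702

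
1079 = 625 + 454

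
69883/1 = 69883 =69883.00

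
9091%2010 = 1051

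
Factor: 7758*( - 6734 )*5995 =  - 2^2*3^2*5^1*7^1*11^1 *13^1 * 37^1 * 109^1*431^1= -313193020140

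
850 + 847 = 1697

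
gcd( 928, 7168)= 32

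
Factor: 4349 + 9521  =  13870 = 2^1*5^1*19^1 * 73^1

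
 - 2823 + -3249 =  - 6072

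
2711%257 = 141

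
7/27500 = 7/27500 = 0.00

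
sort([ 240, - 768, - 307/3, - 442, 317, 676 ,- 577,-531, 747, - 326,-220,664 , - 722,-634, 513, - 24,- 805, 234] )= [ - 805,-768,- 722,-634, - 577, - 531, - 442, - 326, - 220, - 307/3, - 24,234,240,  317,513,664, 676,747] 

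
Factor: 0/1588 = 0^1 = 0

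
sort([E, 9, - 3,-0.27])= [  -  3,-0.27, E, 9] 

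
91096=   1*91096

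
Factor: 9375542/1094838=4687771/547419 = 3^ ( - 1) * 11^1 * 182473^( - 1 )*426161^1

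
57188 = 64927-7739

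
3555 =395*9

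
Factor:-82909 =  - 17^1*4877^1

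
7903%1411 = 848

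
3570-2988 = 582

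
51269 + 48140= 99409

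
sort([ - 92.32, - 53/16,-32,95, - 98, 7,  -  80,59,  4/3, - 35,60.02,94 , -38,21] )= [ - 98, - 92.32, - 80, - 38, - 35, - 32, - 53/16,4/3,  7 , 21,59,  60.02,94, 95]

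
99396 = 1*99396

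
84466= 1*84466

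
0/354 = 0 = 0.00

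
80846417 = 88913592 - 8067175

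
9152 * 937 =8575424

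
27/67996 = 27/67996 = 0.00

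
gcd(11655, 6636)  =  21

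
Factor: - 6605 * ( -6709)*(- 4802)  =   - 212790761890 =-2^1*5^1*7^4*1321^1*6709^1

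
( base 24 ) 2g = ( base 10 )64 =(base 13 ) 4c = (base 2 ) 1000000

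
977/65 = 977/65  =  15.03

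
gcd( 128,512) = 128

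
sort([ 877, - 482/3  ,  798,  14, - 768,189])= [ - 768,-482/3, 14,189,798 , 877]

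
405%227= 178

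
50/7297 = 50/7297=0.01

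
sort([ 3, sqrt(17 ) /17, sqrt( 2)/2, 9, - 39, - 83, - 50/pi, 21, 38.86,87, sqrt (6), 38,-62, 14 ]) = [- 83 , - 62, - 39  , - 50/pi, sqrt (17)/17, sqrt(  2)/2, sqrt( 6),3,9, 14, 21,38, 38.86,87]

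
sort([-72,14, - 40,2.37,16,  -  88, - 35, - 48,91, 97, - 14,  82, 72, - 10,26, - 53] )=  [  -  88,-72 , - 53, - 48,  -  40,-35,  -  14 , - 10, 2.37,  14, 16,26,72,82, 91,97] 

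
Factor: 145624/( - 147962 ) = -436/443 = - 2^2 * 109^1*443^ ( - 1)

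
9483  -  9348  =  135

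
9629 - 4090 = 5539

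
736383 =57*12919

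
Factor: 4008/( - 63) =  - 2^3*3^(-1 ) * 7^(-1)*167^1 = - 1336/21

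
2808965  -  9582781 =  - 6773816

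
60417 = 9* 6713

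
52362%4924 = 3122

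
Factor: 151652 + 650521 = 802173 =3^1*267391^1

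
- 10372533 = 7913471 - 18286004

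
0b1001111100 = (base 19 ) 1E9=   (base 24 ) 12C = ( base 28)mk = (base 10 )636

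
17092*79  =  1350268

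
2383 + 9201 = 11584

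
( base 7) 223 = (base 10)115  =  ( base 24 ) 4J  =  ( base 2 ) 1110011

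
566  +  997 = 1563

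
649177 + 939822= 1588999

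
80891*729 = 58969539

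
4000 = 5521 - 1521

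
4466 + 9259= 13725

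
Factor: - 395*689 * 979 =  - 266439745 =-5^1* 11^1*13^1 *53^1*79^1*89^1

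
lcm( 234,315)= 8190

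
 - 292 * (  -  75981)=22186452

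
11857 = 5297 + 6560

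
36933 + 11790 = 48723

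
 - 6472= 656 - 7128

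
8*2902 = 23216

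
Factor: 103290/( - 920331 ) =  - 2^1*3^(-1 )*5^1 * 11^1*313^1*102259^(- 1 ) = -34430/306777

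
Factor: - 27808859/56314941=  -  3^( - 1 )*13^1*31^(- 1)*103^(- 1) * 5879^( - 1 )*2139143^1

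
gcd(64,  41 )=1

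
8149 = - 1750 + 9899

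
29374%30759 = 29374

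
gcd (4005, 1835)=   5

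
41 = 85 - 44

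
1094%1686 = 1094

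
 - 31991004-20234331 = - 52225335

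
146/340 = 73/170 =0.43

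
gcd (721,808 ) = 1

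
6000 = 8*750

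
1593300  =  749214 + 844086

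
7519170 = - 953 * (  -  7890)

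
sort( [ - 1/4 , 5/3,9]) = [ - 1/4,5/3, 9 ]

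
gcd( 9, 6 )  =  3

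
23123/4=5780 + 3/4 = 5780.75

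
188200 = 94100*2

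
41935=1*41935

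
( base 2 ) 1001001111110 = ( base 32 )4ju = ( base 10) 4734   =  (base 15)1609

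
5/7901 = 5/7901 = 0.00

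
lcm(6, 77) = 462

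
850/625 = 34/25 = 1.36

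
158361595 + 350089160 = 508450755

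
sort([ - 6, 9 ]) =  [ - 6, 9]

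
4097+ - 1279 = 2818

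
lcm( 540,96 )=4320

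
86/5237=86/5237= 0.02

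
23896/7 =23896/7 = 3413.71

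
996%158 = 48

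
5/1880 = 1/376 = 0.00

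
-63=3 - 66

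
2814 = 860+1954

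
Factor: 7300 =2^2*5^2 * 73^1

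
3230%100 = 30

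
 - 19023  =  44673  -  63696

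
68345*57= 3895665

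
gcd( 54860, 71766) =2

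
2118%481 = 194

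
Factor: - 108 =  - 2^2*3^3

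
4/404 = 1/101 = 0.01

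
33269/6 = 5544+5/6 =5544.83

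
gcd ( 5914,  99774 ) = 2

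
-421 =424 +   -  845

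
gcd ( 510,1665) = 15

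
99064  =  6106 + 92958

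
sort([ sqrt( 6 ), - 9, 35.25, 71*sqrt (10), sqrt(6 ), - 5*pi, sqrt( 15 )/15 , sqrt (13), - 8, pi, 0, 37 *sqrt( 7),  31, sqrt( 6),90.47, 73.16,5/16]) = [-5  *  pi,  -  9,  -  8, 0, sqrt(  15) /15, 5/16 , sqrt(6), sqrt(6),sqrt( 6), pi  ,  sqrt(13), 31,35.25, 73.16, 90.47,37*sqrt ( 7),71*sqrt (10 )]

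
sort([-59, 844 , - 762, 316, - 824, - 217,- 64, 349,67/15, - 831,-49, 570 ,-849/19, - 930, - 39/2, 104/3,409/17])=[ - 930, - 831 , - 824, - 762,-217, - 64, - 59,-49, - 849/19, - 39/2, 67/15, 409/17 , 104/3,316,349, 570, 844]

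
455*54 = 24570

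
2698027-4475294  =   - 1777267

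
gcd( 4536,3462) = 6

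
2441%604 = 25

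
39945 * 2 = 79890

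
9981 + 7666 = 17647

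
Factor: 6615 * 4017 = 3^4*5^1*7^2*13^1*103^1 =26572455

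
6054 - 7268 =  - 1214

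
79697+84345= 164042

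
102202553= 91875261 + 10327292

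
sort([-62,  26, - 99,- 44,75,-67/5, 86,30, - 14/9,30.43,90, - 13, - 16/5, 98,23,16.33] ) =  [-99, - 62, - 44, - 67/5,-13, - 16/5, - 14/9, 16.33, 23,  26,30, 30.43, 75,86,90, 98] 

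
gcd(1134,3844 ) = 2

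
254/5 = 50 + 4/5= 50.80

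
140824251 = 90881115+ 49943136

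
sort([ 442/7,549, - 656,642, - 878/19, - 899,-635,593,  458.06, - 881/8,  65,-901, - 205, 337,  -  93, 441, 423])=[ -901,- 899,- 656,-635,  -  205,  -  881/8, - 93, - 878/19, 442/7, 65,  337,  423, 441,  458.06,549, 593,642] 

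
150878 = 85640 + 65238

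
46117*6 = 276702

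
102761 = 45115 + 57646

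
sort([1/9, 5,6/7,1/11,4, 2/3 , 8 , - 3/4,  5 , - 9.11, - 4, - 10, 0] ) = [ - 10, - 9.11,-4, - 3/4,0, 1/11,1/9,2/3,  6/7, 4,5, 5, 8]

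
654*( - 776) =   -  507504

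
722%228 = 38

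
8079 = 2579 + 5500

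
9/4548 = 3/1516 = 0.00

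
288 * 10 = 2880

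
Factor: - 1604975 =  - 5^2*43^1*1493^1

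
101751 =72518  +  29233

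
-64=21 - 85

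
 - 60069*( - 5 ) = 300345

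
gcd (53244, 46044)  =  36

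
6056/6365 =6056/6365=0.95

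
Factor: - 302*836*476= -2^5*7^1*11^1*17^1*19^1*151^1 =-  120176672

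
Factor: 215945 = 5^1 * 43189^1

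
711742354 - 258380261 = 453362093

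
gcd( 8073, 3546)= 9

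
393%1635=393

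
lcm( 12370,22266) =111330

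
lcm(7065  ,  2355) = 7065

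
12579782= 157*80126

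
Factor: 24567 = 3^1*19^1*431^1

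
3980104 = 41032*97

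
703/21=703/21 = 33.48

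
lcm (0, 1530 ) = 0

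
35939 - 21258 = 14681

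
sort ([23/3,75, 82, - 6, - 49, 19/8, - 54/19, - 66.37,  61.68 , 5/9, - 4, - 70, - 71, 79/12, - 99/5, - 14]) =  [ - 71, - 70, - 66.37, - 49, - 99/5, - 14, - 6 , - 4, - 54/19,5/9, 19/8, 79/12, 23/3, 61.68, 75, 82]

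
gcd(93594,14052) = 6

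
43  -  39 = 4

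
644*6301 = 4057844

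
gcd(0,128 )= 128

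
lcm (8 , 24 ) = 24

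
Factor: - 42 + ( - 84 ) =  - 2^1*3^2*7^1 = - 126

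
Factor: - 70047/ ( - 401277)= 3^1*43^1  *739^( - 1 ) = 129/739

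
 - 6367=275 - 6642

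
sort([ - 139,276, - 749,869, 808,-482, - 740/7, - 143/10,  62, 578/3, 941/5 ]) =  [ - 749,-482, - 139, - 740/7, - 143/10, 62,  941/5  ,  578/3 , 276, 808, 869]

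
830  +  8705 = 9535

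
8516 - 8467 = 49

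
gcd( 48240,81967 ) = 1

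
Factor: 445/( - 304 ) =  - 2^( - 4 ) * 5^1*19^( - 1)*89^1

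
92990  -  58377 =34613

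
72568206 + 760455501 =833023707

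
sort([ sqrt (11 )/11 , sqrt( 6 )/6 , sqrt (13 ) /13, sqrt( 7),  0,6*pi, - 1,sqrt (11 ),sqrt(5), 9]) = [ - 1,0,sqrt (13)/13,  sqrt ( 11 )/11,  sqrt( 6 )/6, sqrt (5) , sqrt( 7 ), sqrt( 11 ),9,6*pi ] 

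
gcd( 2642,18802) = 2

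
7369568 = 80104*92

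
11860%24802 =11860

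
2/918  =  1/459 = 0.00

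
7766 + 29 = 7795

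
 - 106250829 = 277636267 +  - 383887096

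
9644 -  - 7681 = 17325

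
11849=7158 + 4691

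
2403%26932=2403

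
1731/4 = 432+3/4= 432.75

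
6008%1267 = 940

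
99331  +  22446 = 121777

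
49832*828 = 41260896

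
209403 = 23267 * 9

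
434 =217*2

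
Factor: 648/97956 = 6/907 = 2^1 * 3^1 * 907^(-1)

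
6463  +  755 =7218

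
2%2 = 0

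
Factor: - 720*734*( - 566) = 299119680= 2^6*3^2 * 5^1*283^1  *  367^1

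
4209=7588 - 3379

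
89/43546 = 89/43546 = 0.00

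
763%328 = 107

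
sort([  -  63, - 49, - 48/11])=[ - 63, - 49, - 48/11 ]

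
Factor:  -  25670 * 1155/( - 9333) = 2^1*3^(-1 )*5^2*7^1*11^1*61^( - 1 ) * 151^1 =581350/183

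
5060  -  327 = 4733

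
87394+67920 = 155314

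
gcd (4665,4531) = 1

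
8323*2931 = 24394713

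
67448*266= 17941168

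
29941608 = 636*47078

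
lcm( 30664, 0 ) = 0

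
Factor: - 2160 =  - 2^4 * 3^3*5^1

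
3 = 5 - 2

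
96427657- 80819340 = 15608317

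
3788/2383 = 1  +  1405/2383 = 1.59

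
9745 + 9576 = 19321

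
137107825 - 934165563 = -797057738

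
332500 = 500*665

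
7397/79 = 7397/79 = 93.63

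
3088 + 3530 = 6618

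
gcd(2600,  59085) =65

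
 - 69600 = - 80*870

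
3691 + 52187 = 55878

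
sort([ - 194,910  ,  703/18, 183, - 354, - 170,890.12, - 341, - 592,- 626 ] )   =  [ - 626, - 592, - 354, - 341, - 194,  -  170 , 703/18 , 183,890.12, 910 ]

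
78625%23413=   8386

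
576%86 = 60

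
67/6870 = 67/6870 = 0.01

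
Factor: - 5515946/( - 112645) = 2^1 *5^( - 1 )*13^( - 1)*499^1*1733^(  -  1) * 5527^1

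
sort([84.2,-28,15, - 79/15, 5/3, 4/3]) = [ - 28, - 79/15,4/3, 5/3,15,84.2 ] 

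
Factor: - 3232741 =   -  3232741^1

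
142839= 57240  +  85599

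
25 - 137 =  -  112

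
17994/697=17994/697 = 25.82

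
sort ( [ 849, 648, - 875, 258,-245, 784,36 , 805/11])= [ - 875, - 245, 36, 805/11, 258,  648,784,849] 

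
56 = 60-4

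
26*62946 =1636596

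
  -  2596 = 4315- 6911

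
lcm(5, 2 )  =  10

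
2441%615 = 596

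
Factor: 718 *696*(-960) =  - 2^10 *3^2*5^1 * 29^1 * 359^1 = -  479738880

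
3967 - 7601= - 3634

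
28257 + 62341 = 90598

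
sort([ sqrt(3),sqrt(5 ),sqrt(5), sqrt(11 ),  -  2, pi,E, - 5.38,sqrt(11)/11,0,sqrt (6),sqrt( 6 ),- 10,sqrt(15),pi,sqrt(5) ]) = [  -  10,-5.38,-2, 0,sqrt ( 11)/11,sqrt(3),sqrt ( 5 ),sqrt (5), sqrt(5), sqrt (6 ), sqrt(6 ),E,pi  ,  pi, sqrt(11),sqrt( 15) ] 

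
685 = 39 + 646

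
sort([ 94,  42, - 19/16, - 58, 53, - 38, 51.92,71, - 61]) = [ - 61, - 58,  -  38, - 19/16, 42, 51.92, 53, 71 , 94] 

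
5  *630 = 3150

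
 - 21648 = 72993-94641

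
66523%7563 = 6019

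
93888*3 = 281664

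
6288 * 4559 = 28666992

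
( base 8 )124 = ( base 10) 84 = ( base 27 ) 33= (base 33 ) 2I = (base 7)150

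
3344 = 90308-86964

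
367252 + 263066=630318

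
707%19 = 4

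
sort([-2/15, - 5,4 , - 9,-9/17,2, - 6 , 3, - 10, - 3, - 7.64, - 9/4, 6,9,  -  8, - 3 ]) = [ - 10, - 9,  -  8 , - 7.64, - 6 , - 5, - 3, - 3, - 9/4, - 9/17,  -  2/15,2, 3,  4, 6, 9]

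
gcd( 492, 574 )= 82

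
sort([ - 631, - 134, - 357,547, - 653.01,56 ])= [ - 653.01 , - 631,-357, - 134,56,547]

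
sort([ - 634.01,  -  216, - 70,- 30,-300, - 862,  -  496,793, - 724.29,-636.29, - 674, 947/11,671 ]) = [-862 ,-724.29,-674, - 636.29,-634.01, - 496 ,-300, - 216,-70, - 30 , 947/11, 671, 793]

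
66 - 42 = 24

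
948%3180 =948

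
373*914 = 340922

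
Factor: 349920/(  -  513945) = -2^5 * 47^(  -  1) = - 32/47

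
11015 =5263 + 5752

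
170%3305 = 170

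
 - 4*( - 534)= 2136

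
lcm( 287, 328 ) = 2296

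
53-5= 48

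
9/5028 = 3/1676 = 0.00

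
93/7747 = 93/7747= 0.01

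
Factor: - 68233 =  - 11^1 * 6203^1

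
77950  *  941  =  73350950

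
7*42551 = 297857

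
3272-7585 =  - 4313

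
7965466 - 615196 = 7350270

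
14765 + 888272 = 903037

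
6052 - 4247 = 1805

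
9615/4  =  9615/4  =  2403.75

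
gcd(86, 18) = 2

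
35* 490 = 17150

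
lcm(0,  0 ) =0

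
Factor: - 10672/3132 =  - 2^2*3^( -3) * 23^1=- 92/27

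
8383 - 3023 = 5360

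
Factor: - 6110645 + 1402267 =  - 2^1*2354189^1  =  - 4708378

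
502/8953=502/8953  =  0.06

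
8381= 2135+6246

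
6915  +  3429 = 10344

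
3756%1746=264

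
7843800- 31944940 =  - 24101140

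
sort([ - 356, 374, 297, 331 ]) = [ - 356, 297, 331 , 374 ] 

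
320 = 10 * 32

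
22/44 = 1/2 = 0.50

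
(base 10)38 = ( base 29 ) 19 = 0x26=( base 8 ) 46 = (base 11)35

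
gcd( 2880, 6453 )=9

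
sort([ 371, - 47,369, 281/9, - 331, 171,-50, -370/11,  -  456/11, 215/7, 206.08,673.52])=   [ - 331,-50,-47, - 456/11,-370/11, 215/7, 281/9, 171,206.08,369, 371, 673.52]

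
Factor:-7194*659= - 2^1*3^1 * 11^1 * 109^1*659^1 = -4740846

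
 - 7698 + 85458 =77760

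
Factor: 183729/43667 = 3^1 * 7^1*673^1*3359^( - 1)=14133/3359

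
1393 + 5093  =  6486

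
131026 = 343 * 382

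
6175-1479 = 4696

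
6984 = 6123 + 861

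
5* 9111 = 45555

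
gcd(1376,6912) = 32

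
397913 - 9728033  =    -  9330120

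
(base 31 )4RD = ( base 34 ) 422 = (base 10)4694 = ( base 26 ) 6oe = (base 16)1256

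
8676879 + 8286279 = 16963158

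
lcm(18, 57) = 342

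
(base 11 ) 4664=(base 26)91a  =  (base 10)6120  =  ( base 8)13750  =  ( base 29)781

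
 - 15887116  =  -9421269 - 6465847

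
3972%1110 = 642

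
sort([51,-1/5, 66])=[-1/5  ,  51, 66] 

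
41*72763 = 2983283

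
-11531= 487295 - 498826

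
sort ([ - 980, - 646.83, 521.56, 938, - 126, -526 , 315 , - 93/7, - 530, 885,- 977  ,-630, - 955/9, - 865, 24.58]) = [ - 980, - 977, - 865,-646.83 , - 630, - 530, - 526,  -  126, - 955/9, - 93/7, 24.58,  315, 521.56, 885,938]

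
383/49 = 7 + 40/49 = 7.82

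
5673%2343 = 987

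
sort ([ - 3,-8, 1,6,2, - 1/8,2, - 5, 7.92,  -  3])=[ - 8 , - 5, - 3,-3, - 1/8,  1, 2,2,6 , 7.92 ]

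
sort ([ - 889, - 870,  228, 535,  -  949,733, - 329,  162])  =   [ - 949, - 889, - 870, - 329,162,228,535,  733]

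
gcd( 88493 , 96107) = 1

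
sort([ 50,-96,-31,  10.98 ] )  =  [ - 96, - 31, 10.98,50] 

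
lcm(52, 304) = 3952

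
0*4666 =0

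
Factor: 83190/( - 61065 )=-2^1 * 3^(-1)*23^( - 1)*47^1 = - 94/69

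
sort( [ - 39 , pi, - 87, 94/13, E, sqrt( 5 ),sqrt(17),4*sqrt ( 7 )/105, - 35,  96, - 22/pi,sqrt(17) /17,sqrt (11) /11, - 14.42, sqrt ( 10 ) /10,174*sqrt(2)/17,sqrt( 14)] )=[ - 87, - 39, - 35, - 14.42, - 22/pi,4 *sqrt( 7 )/105,sqrt( 17)/17 , sqrt( 11)/11,sqrt( 10)/10, sqrt(5 ),E,pi,sqrt( 14),sqrt( 17 ),  94/13,174*sqrt(2)/17 , 96 ] 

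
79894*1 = 79894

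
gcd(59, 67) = 1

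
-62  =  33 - 95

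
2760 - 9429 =- 6669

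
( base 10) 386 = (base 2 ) 110000010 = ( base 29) d9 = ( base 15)1ab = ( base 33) BN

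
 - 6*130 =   -  780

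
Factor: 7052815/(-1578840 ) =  - 2^( - 3 )*3^( - 1)*7^2 * 11^1*59^(-1)*223^(-1) * 2617^1 = - 1410563/315768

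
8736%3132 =2472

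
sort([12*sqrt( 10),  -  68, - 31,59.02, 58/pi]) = [- 68, - 31, 58/pi , 12*sqrt( 10), 59.02]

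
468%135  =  63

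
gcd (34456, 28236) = 4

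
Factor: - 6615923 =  - 271^1 * 24413^1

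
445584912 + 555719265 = 1001304177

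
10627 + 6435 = 17062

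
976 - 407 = 569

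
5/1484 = 5/1484 = 0.00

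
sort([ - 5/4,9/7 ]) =[ - 5/4,9/7 ] 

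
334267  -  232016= 102251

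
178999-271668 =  - 92669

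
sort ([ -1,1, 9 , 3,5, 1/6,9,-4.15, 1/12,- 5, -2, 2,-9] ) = [ - 9, - 5,  -  4.15, - 2, - 1, 1/12,1/6, 1 , 2,3,5, 9 , 9 ]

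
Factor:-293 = - 293^1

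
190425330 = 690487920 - 500062590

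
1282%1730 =1282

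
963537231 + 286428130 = 1249965361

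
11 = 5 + 6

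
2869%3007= 2869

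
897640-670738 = 226902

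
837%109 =74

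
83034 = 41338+41696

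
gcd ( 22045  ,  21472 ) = 1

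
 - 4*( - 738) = 2952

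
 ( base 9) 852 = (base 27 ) PK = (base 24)14N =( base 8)1267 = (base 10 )695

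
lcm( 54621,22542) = 1420146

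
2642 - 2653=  - 11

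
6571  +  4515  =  11086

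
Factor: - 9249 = -3^1 * 3083^1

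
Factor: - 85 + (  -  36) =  - 121=-  11^2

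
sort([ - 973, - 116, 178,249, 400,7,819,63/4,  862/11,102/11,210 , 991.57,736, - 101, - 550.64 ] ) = [-973, - 550.64, - 116,-101,7, 102/11, 63/4,862/11 , 178,210,249,400,736, 819,991.57]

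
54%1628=54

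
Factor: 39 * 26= 2^1*3^1*13^2 = 1014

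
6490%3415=3075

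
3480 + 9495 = 12975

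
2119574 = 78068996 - 75949422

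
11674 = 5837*2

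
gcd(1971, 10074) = 219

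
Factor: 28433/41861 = 41^( - 1) * 1021^( - 1 )*28433^1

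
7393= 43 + 7350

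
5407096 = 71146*76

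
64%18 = 10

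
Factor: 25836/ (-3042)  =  -4306/507 = - 2^1*3^( - 1)*13^( - 2 ) * 2153^1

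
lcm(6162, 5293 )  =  412854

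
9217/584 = 15  +  457/584 = 15.78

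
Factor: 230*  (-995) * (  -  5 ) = 2^1*5^3 * 23^1*199^1 = 1144250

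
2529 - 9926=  -7397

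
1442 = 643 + 799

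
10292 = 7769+2523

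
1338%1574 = 1338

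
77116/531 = 145+121/531 = 145.23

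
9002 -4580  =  4422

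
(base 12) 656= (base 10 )930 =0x3a2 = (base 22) 1K6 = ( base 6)4150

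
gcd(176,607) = 1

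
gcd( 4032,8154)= 18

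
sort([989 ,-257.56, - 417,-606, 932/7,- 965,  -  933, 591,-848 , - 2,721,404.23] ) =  [ - 965, - 933, - 848, - 606, - 417, - 257.56,  -  2,932/7,404.23,591,721,989]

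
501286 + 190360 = 691646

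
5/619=5/619  =  0.01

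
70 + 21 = 91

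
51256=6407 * 8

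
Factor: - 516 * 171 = -88236 = - 2^2*3^3*19^1*43^1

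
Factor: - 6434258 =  - 2^1*907^1*3547^1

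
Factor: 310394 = 2^1* 7^1*22171^1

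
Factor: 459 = 3^3*17^1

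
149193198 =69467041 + 79726157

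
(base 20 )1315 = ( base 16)2409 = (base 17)1efb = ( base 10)9225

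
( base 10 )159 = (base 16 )9F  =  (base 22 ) 75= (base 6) 423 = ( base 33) 4r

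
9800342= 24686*397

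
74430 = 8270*9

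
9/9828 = 1/1092 = 0.00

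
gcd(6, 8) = 2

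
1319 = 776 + 543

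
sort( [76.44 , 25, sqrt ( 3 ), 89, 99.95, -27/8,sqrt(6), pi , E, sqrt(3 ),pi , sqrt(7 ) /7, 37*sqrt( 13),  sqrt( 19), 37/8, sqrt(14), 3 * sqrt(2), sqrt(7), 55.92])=[ -27/8,sqrt(7)/7, sqrt( 3), sqrt( 3 ),sqrt(6), sqrt( 7),E, pi, pi,sqrt (14), 3*sqrt( 2 ),sqrt(19), 37/8 , 25, 55.92, 76.44, 89,99.95 , 37*sqrt( 13 )] 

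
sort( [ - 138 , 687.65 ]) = [  -  138  ,  687.65 ] 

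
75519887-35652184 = 39867703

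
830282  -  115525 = 714757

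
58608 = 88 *666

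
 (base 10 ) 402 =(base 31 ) CU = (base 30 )dc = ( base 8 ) 622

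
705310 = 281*2510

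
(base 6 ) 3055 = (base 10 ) 683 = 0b1010101011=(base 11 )571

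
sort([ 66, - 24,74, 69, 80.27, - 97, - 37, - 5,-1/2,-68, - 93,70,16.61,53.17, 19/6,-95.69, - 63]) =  [ - 97, - 95.69,- 93,  -  68, -63, - 37, - 24, - 5, - 1/2, 19/6, 16.61, 53.17,66,69, 70, 74,  80.27]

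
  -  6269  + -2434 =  - 8703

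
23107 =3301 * 7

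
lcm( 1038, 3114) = 3114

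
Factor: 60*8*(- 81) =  - 2^5 * 3^5*5^1=-38880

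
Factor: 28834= 2^1*13^1*1109^1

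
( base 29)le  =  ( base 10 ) 623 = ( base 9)762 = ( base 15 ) 2b8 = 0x26F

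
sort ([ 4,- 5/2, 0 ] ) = [ - 5/2,  0, 4]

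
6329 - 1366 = 4963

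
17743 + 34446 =52189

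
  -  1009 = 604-1613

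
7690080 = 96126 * 80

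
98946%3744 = 1602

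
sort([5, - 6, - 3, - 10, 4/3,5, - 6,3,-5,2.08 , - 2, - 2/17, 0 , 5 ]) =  [ - 10  , - 6, -6, - 5, - 3 ,-2 , - 2/17 , 0,4/3, 2.08, 3,  5, 5, 5]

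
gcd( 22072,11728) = 8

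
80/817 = 80/817 = 0.10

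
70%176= 70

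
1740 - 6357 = -4617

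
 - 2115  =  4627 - 6742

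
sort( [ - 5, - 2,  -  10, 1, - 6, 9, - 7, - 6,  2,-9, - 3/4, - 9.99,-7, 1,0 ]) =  [ - 10,  -  9.99, - 9, - 7,- 7,  -  6, - 6,- 5,- 2 ,-3/4,0, 1, 1, 2,9 ] 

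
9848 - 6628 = 3220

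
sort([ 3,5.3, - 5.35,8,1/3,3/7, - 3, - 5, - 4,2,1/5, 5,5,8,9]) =[ - 5.35,-5,-4,-3,1/5, 1/3 , 3/7,2, 3,5,5,5.3,8,8,9]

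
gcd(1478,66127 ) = 1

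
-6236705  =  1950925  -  8187630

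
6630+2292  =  8922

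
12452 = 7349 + 5103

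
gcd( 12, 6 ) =6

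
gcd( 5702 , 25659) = 2851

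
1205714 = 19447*62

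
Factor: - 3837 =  - 3^1 * 1279^1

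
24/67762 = 12/33881= 0.00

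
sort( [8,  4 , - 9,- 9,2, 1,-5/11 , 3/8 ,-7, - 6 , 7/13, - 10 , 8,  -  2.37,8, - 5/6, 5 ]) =[-10, - 9, - 9,-7,-6,-2.37,-5/6,-5/11 , 3/8 , 7/13,1 , 2,  4,5, 8,8,8]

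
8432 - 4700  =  3732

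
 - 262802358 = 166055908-428858266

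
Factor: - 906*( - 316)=286296= 2^3*3^1 * 79^1*151^1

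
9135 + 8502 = 17637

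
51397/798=51397/798= 64.41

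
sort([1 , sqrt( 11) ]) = [1,sqrt( 11) ]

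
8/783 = 8/783 = 0.01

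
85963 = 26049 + 59914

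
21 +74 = 95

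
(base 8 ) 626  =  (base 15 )1c1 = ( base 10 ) 406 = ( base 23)hf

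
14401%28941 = 14401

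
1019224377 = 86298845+932925532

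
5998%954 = 274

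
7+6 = 13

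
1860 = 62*30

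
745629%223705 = 74514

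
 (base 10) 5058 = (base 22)a9k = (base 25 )828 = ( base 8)11702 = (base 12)2b16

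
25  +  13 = 38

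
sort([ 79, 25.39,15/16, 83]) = [15/16,  25.39,79,83]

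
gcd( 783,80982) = 9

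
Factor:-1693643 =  - 7^1*313^1  *  773^1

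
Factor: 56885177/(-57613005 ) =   -  3^ (-3 )*5^( - 1) * 73^1*426763^( - 1 ) * 779249^1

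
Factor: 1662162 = 2^1*3^1 * 139^1*1993^1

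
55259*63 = 3481317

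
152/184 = 19/23 = 0.83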